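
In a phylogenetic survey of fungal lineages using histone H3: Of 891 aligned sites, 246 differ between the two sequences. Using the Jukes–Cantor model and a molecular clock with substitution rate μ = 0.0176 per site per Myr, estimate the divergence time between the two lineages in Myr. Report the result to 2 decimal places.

9.78

p = 246/891 ≈ 0.276094.
d = −(3/4) ln(1 − 4p/3) = −0.75 ln(1 − 0.368125) = −0.75 ln(0.631875)
  = −0.75 × (-0.459064) = 0.344298 substitutions/site.
Under a molecular clock d = 2μt, so t = d/(2μ) = 0.344298 / (2 × 0.0176) = 9.78 Myr.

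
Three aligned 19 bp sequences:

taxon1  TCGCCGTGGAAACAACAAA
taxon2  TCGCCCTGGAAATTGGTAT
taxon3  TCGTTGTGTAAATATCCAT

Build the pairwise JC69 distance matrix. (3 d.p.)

taxon1–taxon2: 7/19 sites differ → p ≈ 0.368421, d = −0.75 ln(1 − 0.491228) = 0.506816 ≈ 0.507.
taxon1–taxon3: 7/19 sites differ → p ≈ 0.368421, d = −0.75 ln(1 − 0.491228) = 0.506816 ≈ 0.507.
taxon2–taxon3: 8/19 sites differ → p ≈ 0.421053, d = −0.75 ln(1 − 0.561404) = 0.618132 ≈ 0.618.

d(taxon1,taxon2) = 0.507, d(taxon1,taxon3) = 0.507, d(taxon2,taxon3) = 0.618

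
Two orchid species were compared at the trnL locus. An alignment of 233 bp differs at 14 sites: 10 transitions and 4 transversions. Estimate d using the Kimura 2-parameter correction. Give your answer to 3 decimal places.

P = 10/233 ≈ 0.042918 and Q = 4/233 ≈ 0.017167.
Under the Kimura two-parameter model, d = −½ ln(1 − 2P − Q) − ¼ ln(1 − 2Q).
1 − 2P − Q = 0.896997, giving −½ ln(0.896997) = 0.054351.
1 − 2Q = 0.965666, giving −¼ ln(0.965666) = 0.008734.
d = 0.054351 + 0.008734 = 0.063085.

0.063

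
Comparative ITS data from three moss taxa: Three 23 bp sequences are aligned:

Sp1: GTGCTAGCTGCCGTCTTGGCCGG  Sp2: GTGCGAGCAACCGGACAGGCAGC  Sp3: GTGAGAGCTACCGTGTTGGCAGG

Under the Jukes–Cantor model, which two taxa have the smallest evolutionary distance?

Sp1 and Sp3

Sp1–Sp2: 9/23 differ, p = 0.391, d = 0.553.
Sp1–Sp3: 5/23 differ, p = 0.217, d = 0.257.
Sp2–Sp3: 7/23 differ, p = 0.304, d = 0.390.
The smallest distance is between Sp1 and Sp3.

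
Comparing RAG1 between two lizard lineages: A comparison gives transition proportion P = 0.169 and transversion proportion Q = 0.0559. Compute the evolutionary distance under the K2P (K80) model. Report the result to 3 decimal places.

0.280

Under the Kimura two-parameter model, d = −½ ln(1 − 2P − Q) − ¼ ln(1 − 2Q).
1 − 2P − Q = 0.6061, giving −½ ln(0.6061) = 0.250355.
1 − 2Q = 0.8882, giving −¼ ln(0.8882) = 0.029640.
d = 0.250355 + 0.029640 = 0.279995.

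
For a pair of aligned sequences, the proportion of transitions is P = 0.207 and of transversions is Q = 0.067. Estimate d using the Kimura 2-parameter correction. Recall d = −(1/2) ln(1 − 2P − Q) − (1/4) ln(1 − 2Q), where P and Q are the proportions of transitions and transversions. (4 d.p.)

0.3639

Under the Kimura two-parameter model, d = −½ ln(1 − 2P − Q) − ¼ ln(1 − 2Q).
1 − 2P − Q = 0.519, giving −½ ln(0.519) = 0.327926.
1 − 2Q = 0.866, giving −¼ ln(0.866) = 0.035968.
d = 0.327926 + 0.035968 = 0.363894.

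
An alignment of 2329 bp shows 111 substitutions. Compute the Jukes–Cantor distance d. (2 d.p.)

0.05

p = 111/2329 ≈ 0.04766.
d = −(3/4) ln(1 − 4p/3) = −0.75 ln(1 − 0.063547) = −0.75 ln(0.936453)
  = −0.75 × (-0.065656) = 0.049242 substitutions/site.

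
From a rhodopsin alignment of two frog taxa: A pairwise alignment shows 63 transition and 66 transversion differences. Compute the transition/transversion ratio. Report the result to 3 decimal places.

R = 63/66 = 0.954545… ≈ 0.955 (to 3 d.p.).

0.955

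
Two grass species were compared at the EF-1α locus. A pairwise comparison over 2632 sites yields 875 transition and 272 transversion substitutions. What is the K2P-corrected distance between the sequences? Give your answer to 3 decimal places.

P = 875/2632 ≈ 0.332447 and Q = 272/2632 ≈ 0.103343.
Under the Kimura two-parameter model, d = −½ ln(1 − 2P − Q) − ¼ ln(1 − 2Q).
1 − 2P − Q = 0.231763, giving −½ ln(0.231763) = 0.731020.
1 − 2Q = 0.793314, giving −¼ ln(0.793314) = 0.057884.
d = 0.731020 + 0.057884 = 0.788904.

0.789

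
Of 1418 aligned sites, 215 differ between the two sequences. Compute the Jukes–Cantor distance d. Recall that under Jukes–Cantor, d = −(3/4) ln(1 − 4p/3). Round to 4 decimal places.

0.1694

p = 215/1418 ≈ 0.151622.
d = −(3/4) ln(1 − 4p/3) = −0.75 ln(1 − 0.202163) = −0.75 ln(0.797837)
  = −0.75 × (-0.225851) = 0.169388 substitutions/site.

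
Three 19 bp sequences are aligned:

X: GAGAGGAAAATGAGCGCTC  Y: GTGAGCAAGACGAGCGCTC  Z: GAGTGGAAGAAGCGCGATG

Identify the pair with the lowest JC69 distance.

X and Y

X–Y: 4/19 differ, p = 0.211, d = 0.247.
X–Z: 6/19 differ, p = 0.316, d = 0.410.
Y–Z: 7/19 differ, p = 0.368, d = 0.507.
The smallest distance is between X and Y.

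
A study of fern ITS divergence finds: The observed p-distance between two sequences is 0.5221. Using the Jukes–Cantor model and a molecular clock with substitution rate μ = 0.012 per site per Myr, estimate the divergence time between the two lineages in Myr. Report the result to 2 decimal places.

d = −(3/4) ln(1 − 4p/3) = −0.75 ln(1 − 0.696133) = −0.75 ln(0.303867)
  = −0.75 × (-1.191165) = 0.893374 substitutions/site.
Under a molecular clock d = 2μt, so t = d/(2μ) = 0.893374 / (2 × 0.012) = 37.22 Myr.

37.22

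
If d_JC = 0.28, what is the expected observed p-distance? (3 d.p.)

0.234

p = (3/4)(1 − e^(−4d/3)) = 0.75 × (1 − e^(-0.373333)) = 0.75 × (1 − 0.688436) = 0.233673.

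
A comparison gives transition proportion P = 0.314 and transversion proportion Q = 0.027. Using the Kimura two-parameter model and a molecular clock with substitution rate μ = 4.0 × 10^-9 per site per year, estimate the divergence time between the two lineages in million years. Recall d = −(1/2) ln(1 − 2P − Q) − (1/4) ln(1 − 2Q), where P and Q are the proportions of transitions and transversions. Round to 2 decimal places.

68.25

Under the Kimura two-parameter model, d = −½ ln(1 − 2P − Q) − ¼ ln(1 − 2Q).
1 − 2P − Q = 0.345, giving −½ ln(0.345) = 0.532105.
1 − 2Q = 0.946, giving −¼ ln(0.946) = 0.013878.
d = 0.532105 + 0.013878 = 0.545983.
Under a molecular clock d = 2μt, so t = d/(2μ) = 0.545983 / (2 × 4.0 × 10^-9) = 68.25 million years.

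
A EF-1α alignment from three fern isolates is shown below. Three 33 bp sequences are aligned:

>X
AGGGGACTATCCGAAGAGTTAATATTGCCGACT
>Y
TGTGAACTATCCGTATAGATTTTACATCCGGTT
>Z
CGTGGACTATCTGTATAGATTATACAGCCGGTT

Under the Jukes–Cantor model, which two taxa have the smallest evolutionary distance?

Y and Z

X–Y: 13/33 differ, p = 0.394, d = 0.559.
X–Z: 11/33 differ, p = 0.333, d = 0.441.
Y–Z: 5/33 differ, p = 0.152, d = 0.169.
The smallest distance is between Y and Z.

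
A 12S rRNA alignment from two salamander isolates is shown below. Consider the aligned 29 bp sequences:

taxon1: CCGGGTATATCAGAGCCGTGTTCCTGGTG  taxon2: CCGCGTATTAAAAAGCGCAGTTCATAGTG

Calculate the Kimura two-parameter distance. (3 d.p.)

0.468

Of 29 sites, 2 differences are transitions and 8 are transversions, so P = 2/29 ≈ 0.068966 and Q = 8/29 ≈ 0.275862.
Under the Kimura two-parameter model, d = −½ ln(1 − 2P − Q) − ¼ ln(1 − 2Q).
1 − 2P − Q = 0.586206, giving −½ ln(0.586206) = 0.267042.
1 − 2Q = 0.448276, giving −¼ ln(0.448276) = 0.200587.
d = 0.267042 + 0.200587 = 0.467629.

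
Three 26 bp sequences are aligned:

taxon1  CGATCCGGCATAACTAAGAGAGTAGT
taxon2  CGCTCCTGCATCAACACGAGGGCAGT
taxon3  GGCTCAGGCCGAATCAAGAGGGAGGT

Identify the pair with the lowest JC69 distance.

taxon1 and taxon2

taxon1–taxon2: 8/26 differ, p = 0.308, d = 0.396.
taxon1–taxon3: 10/26 differ, p = 0.385, d = 0.539.
taxon2–taxon3: 10/26 differ, p = 0.385, d = 0.539.
The smallest distance is between taxon1 and taxon2.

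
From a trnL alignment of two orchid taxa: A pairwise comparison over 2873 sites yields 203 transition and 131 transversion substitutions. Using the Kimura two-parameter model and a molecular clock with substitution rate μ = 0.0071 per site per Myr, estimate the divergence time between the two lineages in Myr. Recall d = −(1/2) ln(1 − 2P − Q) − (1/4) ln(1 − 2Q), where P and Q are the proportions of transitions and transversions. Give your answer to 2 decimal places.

8.97

P = 203/2873 ≈ 0.070658 and Q = 131/2873 ≈ 0.045597.
Under the Kimura two-parameter model, d = −½ ln(1 − 2P − Q) − ¼ ln(1 − 2Q).
1 − 2P − Q = 0.813087, giving −½ ln(0.813087) = 0.103459.
1 − 2Q = 0.908806, giving −¼ ln(0.908806) = 0.023906.
d = 0.103459 + 0.023906 = 0.127365.
Under a molecular clock d = 2μt, so t = d/(2μ) = 0.127365 / (2 × 0.0071) = 8.97 Myr.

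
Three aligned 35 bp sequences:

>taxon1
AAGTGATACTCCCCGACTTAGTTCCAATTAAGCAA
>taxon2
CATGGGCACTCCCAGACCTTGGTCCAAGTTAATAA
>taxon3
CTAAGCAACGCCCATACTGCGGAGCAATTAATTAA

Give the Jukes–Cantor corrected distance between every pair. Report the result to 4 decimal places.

taxon1–taxon2: 13/35 sites differ → p ≈ 0.371429, d = −0.75 ln(1 − 0.495239) = 0.512753 ≈ 0.5128.
taxon1–taxon3: 16/35 sites differ → p ≈ 0.457143, d = −0.75 ln(1 − 0.609524) = 0.705292 ≈ 0.7053.
taxon2–taxon3: 15/35 sites differ → p ≈ 0.428571, d = −0.75 ln(1 − 0.571428) = 0.635472 ≈ 0.6355.

d(taxon1,taxon2) = 0.5128, d(taxon1,taxon3) = 0.7053, d(taxon2,taxon3) = 0.6355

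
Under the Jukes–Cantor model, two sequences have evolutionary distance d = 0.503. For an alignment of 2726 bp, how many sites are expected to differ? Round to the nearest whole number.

999

Invert JC69: p = (3/4)(1 − e^(−4d/3)) = 0.75 × (1 − e^(-0.670667)) = 0.75 × (1 − 0.511367) = 0.366475.
Expected differing sites = pL ≈ 0.366475 × 2726 = 999.01085 ≈ 999.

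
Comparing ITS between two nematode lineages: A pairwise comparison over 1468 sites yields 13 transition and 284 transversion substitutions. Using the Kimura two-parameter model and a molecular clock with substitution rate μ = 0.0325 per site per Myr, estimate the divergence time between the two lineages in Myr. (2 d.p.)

3.71

P = 13/1468 ≈ 0.008856 and Q = 284/1468 ≈ 0.19346.
Under the Kimura two-parameter model, d = −½ ln(1 − 2P − Q) − ¼ ln(1 − 2Q).
1 − 2P − Q = 0.788828, giving −½ ln(0.788828) = 0.118603.
1 − 2Q = 0.61308, giving −¼ ln(0.61308) = 0.122315.
d = 0.118603 + 0.122315 = 0.240918.
Under a molecular clock d = 2μt, so t = d/(2μ) = 0.240918 / (2 × 0.0325) = 3.71 Myr.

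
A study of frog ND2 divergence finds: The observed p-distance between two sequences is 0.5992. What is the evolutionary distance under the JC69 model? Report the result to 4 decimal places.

1.2031

d = −(3/4) ln(1 − 4p/3) = −0.75 ln(1 − 0.798933) = −0.75 ln(0.201067)
  = −0.75 × (-1.604117) = 1.203088 substitutions/site.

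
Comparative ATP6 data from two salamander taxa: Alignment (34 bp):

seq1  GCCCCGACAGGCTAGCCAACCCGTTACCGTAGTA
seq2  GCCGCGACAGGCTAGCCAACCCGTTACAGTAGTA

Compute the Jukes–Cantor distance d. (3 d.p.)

0.061

The sequences differ at 2 of 34 sites (4, 28), so p = 2/34 ≈ 0.058824.
d = −(3/4) ln(1 − 4p/3) = −0.75 ln(1 − 0.078432) = −0.75 ln(0.921568)
  = −0.75 × (-0.081679) = 0.061259 substitutions/site.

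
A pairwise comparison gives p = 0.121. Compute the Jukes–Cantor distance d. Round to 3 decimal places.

d = −(3/4) ln(1 − 4p/3) = −0.75 ln(1 − 0.161333) = −0.75 ln(0.838667)
  = −0.75 × (-0.175942) = 0.131957 substitutions/site.

0.132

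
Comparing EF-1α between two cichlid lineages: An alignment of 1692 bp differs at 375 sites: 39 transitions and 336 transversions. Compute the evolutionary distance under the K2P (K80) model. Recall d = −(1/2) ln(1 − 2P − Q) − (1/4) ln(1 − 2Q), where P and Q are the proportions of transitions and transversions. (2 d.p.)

P = 39/1692 ≈ 0.02305 and Q = 336/1692 ≈ 0.198582.
Under the Kimura two-parameter model, d = −½ ln(1 − 2P − Q) − ¼ ln(1 − 2Q).
1 − 2P − Q = 0.755318, giving −½ ln(0.755318) = 0.140308.
1 − 2Q = 0.602836, giving −¼ ln(0.602836) = 0.126528.
d = 0.140308 + 0.126528 = 0.266836.

0.27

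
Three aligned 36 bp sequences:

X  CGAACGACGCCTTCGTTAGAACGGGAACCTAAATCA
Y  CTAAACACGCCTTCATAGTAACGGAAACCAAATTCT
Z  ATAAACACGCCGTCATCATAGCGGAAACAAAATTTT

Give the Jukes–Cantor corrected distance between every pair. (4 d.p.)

X–Y: 11/36 sites differ → p ≈ 0.305556, d = −0.75 ln(1 − 0.407408) = 0.392437 ≈ 0.3924.
X–Z: 15/36 sites differ → p ≈ 0.416667, d = −0.75 ln(1 − 0.555556) = 0.608198 ≈ 0.6082.
Y–Z: 7/36 sites differ → p ≈ 0.194444, d = −0.75 ln(1 − 0.259259) = 0.225078 ≈ 0.2251.

d(X,Y) = 0.3924, d(X,Z) = 0.6082, d(Y,Z) = 0.2251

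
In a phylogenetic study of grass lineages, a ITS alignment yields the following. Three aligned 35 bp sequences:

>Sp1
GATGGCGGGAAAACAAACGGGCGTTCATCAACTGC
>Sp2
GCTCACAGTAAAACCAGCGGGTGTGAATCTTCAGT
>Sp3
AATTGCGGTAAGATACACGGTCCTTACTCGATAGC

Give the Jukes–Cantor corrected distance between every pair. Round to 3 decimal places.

d(Sp1,Sp2) = 0.572, d(Sp1,Sp3) = 0.513, d(Sp2,Sp3) = 0.965

Sp1–Sp2: 14/35 sites differ → p = 0.4, d = −0.75 ln(1 − 0.533333) = 0.571605 ≈ 0.572.
Sp1–Sp3: 13/35 sites differ → p ≈ 0.371429, d = −0.75 ln(1 − 0.495239) = 0.512753 ≈ 0.513.
Sp2–Sp3: 19/35 sites differ → p ≈ 0.542857, d = −0.75 ln(1 − 0.723809) = 0.964997 ≈ 0.965.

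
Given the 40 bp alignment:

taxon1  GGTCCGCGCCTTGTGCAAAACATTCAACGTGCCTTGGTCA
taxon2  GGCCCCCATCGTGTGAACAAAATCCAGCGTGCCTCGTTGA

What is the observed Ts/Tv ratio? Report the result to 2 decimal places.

0.86

Transitions are A↔G and C↔T; transversions are all other mismatches.
Transitions: 6. Transversions: 7.
R = 6/7 = 0.857142… ≈ 0.86 (to 2 d.p.).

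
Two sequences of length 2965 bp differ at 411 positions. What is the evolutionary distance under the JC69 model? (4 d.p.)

p = 411/2965 ≈ 0.138617.
d = −(3/4) ln(1 − 4p/3) = −0.75 ln(1 − 0.184823) = −0.75 ln(0.815177)
  = −0.75 × (-0.204350) = 0.153263 substitutions/site.

0.1533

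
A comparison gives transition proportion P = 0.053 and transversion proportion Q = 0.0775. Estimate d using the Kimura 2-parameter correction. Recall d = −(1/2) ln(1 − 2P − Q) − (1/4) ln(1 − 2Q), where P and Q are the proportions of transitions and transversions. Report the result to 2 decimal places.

0.14

Under the Kimura two-parameter model, d = −½ ln(1 − 2P − Q) − ¼ ln(1 − 2Q).
1 − 2P − Q = 0.8165, giving −½ ln(0.8165) = 0.101364.
1 − 2Q = 0.845, giving −¼ ln(0.845) = 0.042105.
d = 0.101364 + 0.042105 = 0.143469.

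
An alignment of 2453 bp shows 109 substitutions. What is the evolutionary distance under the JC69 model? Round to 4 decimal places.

0.0458

p = 109/2453 ≈ 0.044435.
d = −(3/4) ln(1 − 4p/3) = −0.75 ln(1 − 0.059247) = −0.75 ln(0.940753)
  = −0.75 × (-0.061075) = 0.045806 substitutions/site.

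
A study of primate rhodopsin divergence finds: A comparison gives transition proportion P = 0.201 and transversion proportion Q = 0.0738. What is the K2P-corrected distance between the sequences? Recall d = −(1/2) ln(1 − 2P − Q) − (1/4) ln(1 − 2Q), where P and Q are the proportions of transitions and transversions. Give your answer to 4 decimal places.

0.3629

Under the Kimura two-parameter model, d = −½ ln(1 − 2P − Q) − ¼ ln(1 − 2Q).
1 − 2P − Q = 0.5242, giving −½ ln(0.5242) = 0.322941.
1 − 2Q = 0.8524, giving −¼ ln(0.8524) = 0.039925.
d = 0.322941 + 0.039925 = 0.362866.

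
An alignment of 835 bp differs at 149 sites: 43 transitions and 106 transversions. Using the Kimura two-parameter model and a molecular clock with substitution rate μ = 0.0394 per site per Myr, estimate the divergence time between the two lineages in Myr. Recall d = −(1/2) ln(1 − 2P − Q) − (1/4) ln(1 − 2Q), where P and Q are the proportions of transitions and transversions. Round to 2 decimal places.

P = 43/835 ≈ 0.051497 and Q = 106/835 ≈ 0.126946.
Under the Kimura two-parameter model, d = −½ ln(1 − 2P − Q) − ¼ ln(1 − 2Q).
1 − 2P − Q = 0.77006, giving −½ ln(0.77006) = 0.130643.
1 − 2Q = 0.746108, giving −¼ ln(0.746108) = 0.073221.
d = 0.130643 + 0.073221 = 0.203864.
Under a molecular clock d = 2μt, so t = d/(2μ) = 0.203864 / (2 × 0.0394) = 2.59 Myr.

2.59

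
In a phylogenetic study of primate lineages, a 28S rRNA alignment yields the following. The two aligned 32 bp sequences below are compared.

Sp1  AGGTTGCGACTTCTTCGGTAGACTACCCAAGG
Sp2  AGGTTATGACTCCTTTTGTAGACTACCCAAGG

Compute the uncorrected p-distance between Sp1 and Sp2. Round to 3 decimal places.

The sequences differ at 5 of 32 positions (sites 6, 7, 12, 16, 17).
p = 5/32 = 0.15625 ≈ 0.156 (to 3 d.p.).

0.156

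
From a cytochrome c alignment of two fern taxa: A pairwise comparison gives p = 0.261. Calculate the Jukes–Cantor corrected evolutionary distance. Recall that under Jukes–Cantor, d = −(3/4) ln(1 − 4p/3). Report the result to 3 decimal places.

d = −(3/4) ln(1 − 4p/3) = −0.75 ln(1 − 0.348) = −0.75 ln(0.652)
  = −0.75 × (-0.427711) = 0.320783 substitutions/site.

0.321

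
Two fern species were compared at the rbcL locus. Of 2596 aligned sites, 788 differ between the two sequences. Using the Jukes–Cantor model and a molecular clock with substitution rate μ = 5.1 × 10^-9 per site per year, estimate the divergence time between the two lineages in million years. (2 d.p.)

p = 788/2596 ≈ 0.303544.
d = −(3/4) ln(1 − 4p/3) = −0.75 ln(1 − 0.404725) = −0.75 ln(0.595275)
  = −0.75 × (-0.518732) = 0.389049 substitutions/site.
Under a molecular clock d = 2μt, so t = d/(2μ) = 0.389049 / (2 × 5.1 × 10^-9) = 38.14 million years.

38.14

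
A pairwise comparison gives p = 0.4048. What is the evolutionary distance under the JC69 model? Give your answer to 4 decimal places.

0.5820

d = −(3/4) ln(1 − 4p/3) = −0.75 ln(1 − 0.539733) = −0.75 ln(0.460267)
  = −0.75 × (-0.775949) = 0.581962 substitutions/site.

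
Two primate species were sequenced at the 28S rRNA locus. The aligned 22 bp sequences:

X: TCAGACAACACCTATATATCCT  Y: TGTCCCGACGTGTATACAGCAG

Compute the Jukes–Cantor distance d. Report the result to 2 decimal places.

0.97

The sequences differ at 12 of 22 sites, so p = 12/22 ≈ 0.545455.
d = −(3/4) ln(1 − 4p/3) = −0.75 ln(1 − 0.727273) = −0.75 ln(0.272727)
  = −0.75 × (-1.299284) = 0.974463 substitutions/site.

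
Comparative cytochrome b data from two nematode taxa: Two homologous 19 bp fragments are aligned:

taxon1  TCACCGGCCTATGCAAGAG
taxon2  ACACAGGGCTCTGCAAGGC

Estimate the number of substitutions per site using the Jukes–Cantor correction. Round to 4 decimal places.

The sequences differ at 6 of 19 sites (1, 5, 8, 11, 18, 19), so p = 6/19 ≈ 0.315789.
d = −(3/4) ln(1 − 4p/3) = −0.75 ln(1 − 0.421052) = −0.75 ln(0.578948)
  = −0.75 × (-0.546543) = 0.409907 substitutions/site.

0.4099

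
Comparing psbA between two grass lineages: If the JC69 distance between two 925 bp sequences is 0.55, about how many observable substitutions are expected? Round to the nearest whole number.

361

Invert JC69: p = (3/4)(1 − e^(−4d/3)) = 0.75 × (1 − e^(-0.733333)) = 0.75 × (1 − 0.480305) = 0.389771.
Expected differing sites = pL ≈ 0.389771 × 925 = 360.538175 ≈ 361.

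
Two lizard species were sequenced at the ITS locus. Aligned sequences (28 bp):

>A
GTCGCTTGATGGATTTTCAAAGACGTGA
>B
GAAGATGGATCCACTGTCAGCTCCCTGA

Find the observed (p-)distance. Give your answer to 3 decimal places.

0.464

The sequences differ at 13 of 28 positions.
p = 13/28 = 0.464285… ≈ 0.464 (to 3 d.p.).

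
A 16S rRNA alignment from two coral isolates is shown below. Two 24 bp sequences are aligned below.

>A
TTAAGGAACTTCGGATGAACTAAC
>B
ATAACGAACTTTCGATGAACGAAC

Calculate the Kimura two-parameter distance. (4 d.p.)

Of 24 sites, 1 differences are transitions and 4 are transversions, so P = 1/24 ≈ 0.041667 and Q = 4/24 ≈ 0.166667.
Under the Kimura two-parameter model, d = −½ ln(1 − 2P − Q) − ¼ ln(1 − 2Q).
1 − 2P − Q = 0.749999, giving −½ ln(0.749999) = 0.143842.
1 − 2Q = 0.666666, giving −¼ ln(0.666666) = 0.101367.
d = 0.143842 + 0.101367 = 0.245209.

0.2452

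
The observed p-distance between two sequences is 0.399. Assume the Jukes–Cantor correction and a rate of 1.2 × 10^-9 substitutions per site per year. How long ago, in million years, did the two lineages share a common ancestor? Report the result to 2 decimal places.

d = −(3/4) ln(1 − 4p/3) = −0.75 ln(1 − 0.532) = −0.75 ln(0.468)
  = −0.75 × (-0.759287) = 0.569465 substitutions/site.
Under a molecular clock d = 2μt, so t = d/(2μ) = 0.569465 / (2 × 1.2 × 10^-9) = 237.28 million years.

237.28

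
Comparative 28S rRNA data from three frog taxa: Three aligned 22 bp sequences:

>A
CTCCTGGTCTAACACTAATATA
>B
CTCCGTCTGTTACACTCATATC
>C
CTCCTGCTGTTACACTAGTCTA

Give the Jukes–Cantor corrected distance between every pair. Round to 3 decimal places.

A–B: 7/22 sites differ → p ≈ 0.318182, d = −0.75 ln(1 − 0.424243) = 0.414052 ≈ 0.414.
A–C: 5/22 sites differ → p ≈ 0.227273, d = −0.75 ln(1 − 0.303031) = 0.270761 ≈ 0.271.
B–C: 6/22 sites differ → p ≈ 0.272727, d = −0.75 ln(1 − 0.363636) = 0.338988 ≈ 0.339.

d(A,B) = 0.414, d(A,C) = 0.271, d(B,C) = 0.339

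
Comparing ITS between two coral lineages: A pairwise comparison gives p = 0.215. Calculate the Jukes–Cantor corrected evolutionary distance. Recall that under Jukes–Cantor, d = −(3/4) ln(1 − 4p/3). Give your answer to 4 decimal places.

d = −(3/4) ln(1 − 4p/3) = −0.75 ln(1 − 0.286667) = −0.75 ln(0.713333)
  = −0.75 × (-0.337807) = 0.253355 substitutions/site.

0.2534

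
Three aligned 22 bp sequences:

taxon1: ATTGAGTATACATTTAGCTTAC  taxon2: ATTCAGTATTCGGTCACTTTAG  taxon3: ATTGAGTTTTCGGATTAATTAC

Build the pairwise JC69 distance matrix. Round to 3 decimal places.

taxon1–taxon2: 8/22 sites differ → p ≈ 0.363636, d = −0.75 ln(1 − 0.484848) = 0.497470 ≈ 0.497.
taxon1–taxon3: 8/22 sites differ → p ≈ 0.363636, d = −0.75 ln(1 − 0.484848) = 0.497470 ≈ 0.497.
taxon2–taxon3: 8/22 sites differ → p ≈ 0.363636, d = −0.75 ln(1 − 0.484848) = 0.497470 ≈ 0.497.

d(taxon1,taxon2) = 0.497, d(taxon1,taxon3) = 0.497, d(taxon2,taxon3) = 0.497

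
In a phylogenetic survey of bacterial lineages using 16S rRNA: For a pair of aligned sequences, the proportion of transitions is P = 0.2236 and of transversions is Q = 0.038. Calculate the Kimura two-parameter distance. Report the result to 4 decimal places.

0.3517

Under the Kimura two-parameter model, d = −½ ln(1 − 2P − Q) − ¼ ln(1 − 2Q).
1 − 2P − Q = 0.5148, giving −½ ln(0.5148) = 0.331988.
1 − 2Q = 0.924, giving −¼ ln(0.924) = 0.019761.
d = 0.331988 + 0.019761 = 0.351749.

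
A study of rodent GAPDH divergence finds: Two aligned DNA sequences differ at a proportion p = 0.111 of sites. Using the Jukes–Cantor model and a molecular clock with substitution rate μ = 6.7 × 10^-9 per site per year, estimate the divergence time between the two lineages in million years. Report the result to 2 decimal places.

d = −(3/4) ln(1 − 4p/3) = −0.75 ln(1 − 0.148) = −0.75 ln(0.852)
  = −0.75 × (-0.160169) = 0.120127 substitutions/site.
Under a molecular clock d = 2μt, so t = d/(2μ) = 0.120127 / (2 × 6.7 × 10^-9) = 8.96 million years.

8.96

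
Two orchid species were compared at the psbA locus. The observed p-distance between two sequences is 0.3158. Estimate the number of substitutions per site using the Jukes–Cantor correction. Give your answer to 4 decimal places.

0.4099

d = −(3/4) ln(1 − 4p/3) = −0.75 ln(1 − 0.421067) = −0.75 ln(0.578933)
  = −0.75 × (-0.546569) = 0.409927 substitutions/site.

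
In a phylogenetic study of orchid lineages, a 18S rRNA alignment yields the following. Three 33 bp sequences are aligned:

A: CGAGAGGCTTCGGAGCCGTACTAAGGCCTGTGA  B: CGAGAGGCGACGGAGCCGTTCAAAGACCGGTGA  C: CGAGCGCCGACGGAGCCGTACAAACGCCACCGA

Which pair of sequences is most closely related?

A and B

A–B: 6/33 differ, p = 0.182, d = 0.208.
A–C: 9/33 differ, p = 0.273, d = 0.339.
B–C: 8/33 differ, p = 0.242, d = 0.293.
The smallest distance is between A and B.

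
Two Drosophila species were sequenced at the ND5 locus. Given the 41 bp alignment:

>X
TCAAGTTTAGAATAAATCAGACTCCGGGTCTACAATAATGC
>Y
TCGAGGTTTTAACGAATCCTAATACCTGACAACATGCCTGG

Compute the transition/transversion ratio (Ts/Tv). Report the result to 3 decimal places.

0.188

Transitions are A↔G and C↔T; transversions are all other mismatches.
Transitions: 3. Transversions: 16.
R = 3/16 = 0.1875 ≈ 0.188 (to 3 d.p.).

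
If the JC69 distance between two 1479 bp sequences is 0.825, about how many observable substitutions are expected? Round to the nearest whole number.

Invert JC69: p = (3/4)(1 − e^(−4d/3)) = 0.75 × (1 − e^(-1.1)) = 0.75 × (1 − 0.332871) = 0.500347.
Expected differing sites = pL ≈ 0.500347 × 1479 = 740.013213 ≈ 740.

740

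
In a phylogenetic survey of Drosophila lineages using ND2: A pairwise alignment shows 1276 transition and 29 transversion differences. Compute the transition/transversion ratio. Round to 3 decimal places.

44.000

R = 1276/29 = 44.000.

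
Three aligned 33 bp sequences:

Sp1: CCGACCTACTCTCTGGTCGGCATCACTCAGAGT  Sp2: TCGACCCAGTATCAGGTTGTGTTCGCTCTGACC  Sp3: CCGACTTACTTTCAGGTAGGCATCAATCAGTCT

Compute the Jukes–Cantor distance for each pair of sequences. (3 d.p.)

d(Sp1,Sp2) = 0.559, d(Sp1,Sp3) = 0.249, d(Sp2,Sp3) = 0.625

Sp1–Sp2: 13/33 sites differ → p ≈ 0.393939, d = −0.75 ln(1 − 0.525252) = 0.558728 ≈ 0.559.
Sp1–Sp3: 7/33 sites differ → p ≈ 0.212121, d = −0.75 ln(1 − 0.282828) = 0.249330 ≈ 0.249.
Sp2–Sp3: 14/33 sites differ → p ≈ 0.424242, d = −0.75 ln(1 − 0.565656) = 0.625439 ≈ 0.625.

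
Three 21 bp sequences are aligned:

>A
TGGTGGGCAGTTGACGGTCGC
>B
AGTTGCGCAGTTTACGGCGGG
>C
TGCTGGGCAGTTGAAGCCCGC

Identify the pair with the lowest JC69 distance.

A–B: 7/21 differ, p = 0.333, d = 0.441.
A–C: 4/21 differ, p = 0.190, d = 0.220.
B–C: 8/21 differ, p = 0.381, d = 0.532.
The smallest distance is between A and C.

A and C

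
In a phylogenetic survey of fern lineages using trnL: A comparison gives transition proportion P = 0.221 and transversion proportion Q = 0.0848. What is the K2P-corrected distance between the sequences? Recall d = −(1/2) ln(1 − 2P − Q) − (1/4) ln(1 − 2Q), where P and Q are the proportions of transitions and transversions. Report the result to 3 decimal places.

0.421

Under the Kimura two-parameter model, d = −½ ln(1 − 2P − Q) − ¼ ln(1 − 2Q).
1 − 2P − Q = 0.4732, giving −½ ln(0.4732) = 0.374119.
1 − 2Q = 0.8304, giving −¼ ln(0.8304) = 0.046462.
d = 0.374119 + 0.046462 = 0.420581.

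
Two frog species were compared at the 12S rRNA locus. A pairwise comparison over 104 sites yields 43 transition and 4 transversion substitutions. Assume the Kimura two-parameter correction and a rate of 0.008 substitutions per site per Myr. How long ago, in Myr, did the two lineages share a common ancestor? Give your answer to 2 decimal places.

63.92

P = 43/104 ≈ 0.413462 and Q = 4/104 ≈ 0.038462.
Under the Kimura two-parameter model, d = −½ ln(1 − 2P − Q) − ¼ ln(1 − 2Q).
1 − 2P − Q = 0.134614, giving −½ ln(0.134614) = 1.002672.
1 − 2Q = 0.923076, giving −¼ ln(0.923076) = 0.020011.
d = 1.002672 + 0.020011 = 1.022683.
Under a molecular clock d = 2μt, so t = d/(2μ) = 1.022683 / (2 × 0.008) = 63.92 Myr.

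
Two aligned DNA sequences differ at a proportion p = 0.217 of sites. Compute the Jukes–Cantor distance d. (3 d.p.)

0.256

d = −(3/4) ln(1 − 4p/3) = −0.75 ln(1 − 0.289333) = −0.75 ln(0.710667)
  = −0.75 × (-0.341551) = 0.256163 substitutions/site.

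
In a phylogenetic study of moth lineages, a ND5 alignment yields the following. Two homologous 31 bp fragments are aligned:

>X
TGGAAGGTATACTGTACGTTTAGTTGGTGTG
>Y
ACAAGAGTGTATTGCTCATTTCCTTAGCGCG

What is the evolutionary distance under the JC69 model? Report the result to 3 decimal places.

The sequences differ at 15 of 31 sites, so p = 15/31 ≈ 0.483871.
d = −(3/4) ln(1 − 4p/3) = −0.75 ln(1 − 0.645161) = −0.75 ln(0.354839)
  = −0.75 × (-1.036091) = 0.777068 substitutions/site.

0.777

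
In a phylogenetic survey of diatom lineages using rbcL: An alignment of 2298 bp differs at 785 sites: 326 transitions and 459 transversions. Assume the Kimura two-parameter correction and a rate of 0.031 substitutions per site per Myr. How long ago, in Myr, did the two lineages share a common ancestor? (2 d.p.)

P = 326/2298 ≈ 0.141862 and Q = 459/2298 ≈ 0.199739.
Under the Kimura two-parameter model, d = −½ ln(1 − 2P − Q) − ¼ ln(1 − 2Q).
1 − 2P − Q = 0.516537, giving −½ ln(0.516537) = 0.330304.
1 − 2Q = 0.600522, giving −¼ ln(0.600522) = 0.127489.
d = 0.330304 + 0.127489 = 0.457793.
Under a molecular clock d = 2μt, so t = d/(2μ) = 0.457793 / (2 × 0.031) = 7.38 Myr.

7.38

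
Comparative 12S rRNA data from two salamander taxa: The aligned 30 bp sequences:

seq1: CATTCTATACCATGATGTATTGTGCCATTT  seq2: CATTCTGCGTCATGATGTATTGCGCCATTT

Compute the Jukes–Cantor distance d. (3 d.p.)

0.188

The sequences differ at 5 of 30 sites (7, 8, 9, 10, 23), so p = 5/30 ≈ 0.166667.
d = −(3/4) ln(1 − 4p/3) = −0.75 ln(1 − 0.222223) = −0.75 ln(0.777777)
  = −0.75 × (-0.251315) = 0.188486 substitutions/site.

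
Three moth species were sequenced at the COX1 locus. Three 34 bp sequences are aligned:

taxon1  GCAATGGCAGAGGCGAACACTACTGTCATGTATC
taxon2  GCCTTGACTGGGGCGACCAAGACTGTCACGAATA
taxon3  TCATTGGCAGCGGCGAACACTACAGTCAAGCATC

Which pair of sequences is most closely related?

taxon1 and taxon3

taxon1–taxon2: 11/34 differ, p = 0.324, d = 0.423.
taxon1–taxon3: 6/34 differ, p = 0.176, d = 0.201.
taxon2–taxon3: 12/34 differ, p = 0.353, d = 0.477.
The smallest distance is between taxon1 and taxon3.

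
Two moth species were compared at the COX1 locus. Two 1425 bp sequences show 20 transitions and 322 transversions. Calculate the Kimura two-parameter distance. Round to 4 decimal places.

P = 20/1425 ≈ 0.014035 and Q = 322/1425 ≈ 0.225965.
Under the Kimura two-parameter model, d = −½ ln(1 − 2P − Q) − ¼ ln(1 − 2Q).
1 − 2P − Q = 0.745965, giving −½ ln(0.745965) = 0.146538.
1 − 2Q = 0.54807, giving −¼ ln(0.54807) = 0.150338.
d = 0.146538 + 0.150338 = 0.296876.

0.2969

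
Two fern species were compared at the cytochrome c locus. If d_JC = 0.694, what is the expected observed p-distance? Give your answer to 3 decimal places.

0.453

p = (3/4)(1 − e^(−4d/3)) = 0.75 × (1 − e^(-0.925333)) = 0.75 × (1 − 0.396399) = 0.452701.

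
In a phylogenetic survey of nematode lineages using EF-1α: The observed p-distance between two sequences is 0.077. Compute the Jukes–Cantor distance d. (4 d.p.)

d = −(3/4) ln(1 − 4p/3) = −0.75 ln(1 − 0.102667) = −0.75 ln(0.897333)
  = −0.75 × (-0.108328) = 0.081246 substitutions/site.

0.0812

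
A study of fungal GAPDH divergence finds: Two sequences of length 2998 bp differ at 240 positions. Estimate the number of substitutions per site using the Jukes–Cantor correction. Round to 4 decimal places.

p = 240/2998 ≈ 0.080053.
d = −(3/4) ln(1 − 4p/3) = −0.75 ln(1 − 0.106737) = −0.75 ln(0.893263)
  = −0.75 × (-0.112874) = 0.084656 substitutions/site.

0.0847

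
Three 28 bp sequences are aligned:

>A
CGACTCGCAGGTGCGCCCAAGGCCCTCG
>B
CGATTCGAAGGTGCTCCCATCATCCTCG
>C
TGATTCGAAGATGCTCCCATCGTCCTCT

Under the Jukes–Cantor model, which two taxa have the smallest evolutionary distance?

B and C

A–B: 7/28 differ, p = 0.250, d = 0.304.
A–C: 9/28 differ, p = 0.321, d = 0.420.
B–C: 4/28 differ, p = 0.143, d = 0.158.
The smallest distance is between B and C.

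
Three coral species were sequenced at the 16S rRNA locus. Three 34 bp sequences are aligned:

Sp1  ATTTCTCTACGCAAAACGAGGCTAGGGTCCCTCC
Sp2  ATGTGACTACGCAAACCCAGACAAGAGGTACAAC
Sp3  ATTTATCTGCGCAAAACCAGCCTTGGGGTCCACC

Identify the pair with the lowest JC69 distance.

Sp1–Sp2: 13/34 differ, p = 0.382, d = 0.535.
Sp1–Sp3: 8/34 differ, p = 0.235, d = 0.282.
Sp2–Sp3: 11/34 differ, p = 0.324, d = 0.423.
The smallest distance is between Sp1 and Sp3.

Sp1 and Sp3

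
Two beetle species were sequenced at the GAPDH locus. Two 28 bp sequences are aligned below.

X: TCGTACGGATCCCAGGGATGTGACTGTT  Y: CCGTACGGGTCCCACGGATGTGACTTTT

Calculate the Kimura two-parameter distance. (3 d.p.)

0.159

Of 28 sites, 2 differences are transitions and 2 are transversions, so P = 2/28 ≈ 0.071429 and Q = 2/28 ≈ 0.071429.
Under the Kimura two-parameter model, d = −½ ln(1 − 2P − Q) − ¼ ln(1 − 2Q).
1 − 2P − Q = 0.785713, giving −½ ln(0.785713) = 0.120582.
1 − 2Q = 0.857142, giving −¼ ln(0.857142) = 0.038538.
d = 0.120582 + 0.038538 = 0.159120.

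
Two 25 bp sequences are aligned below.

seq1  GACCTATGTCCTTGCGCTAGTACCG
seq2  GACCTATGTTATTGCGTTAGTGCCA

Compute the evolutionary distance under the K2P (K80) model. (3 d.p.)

0.244

Of 25 sites, 4 differences are transitions and 1 are transversions, so P = 4/25 = 0.16 and Q = 1/25 = 0.04.
Under the Kimura two-parameter model, d = −½ ln(1 − 2P − Q) − ¼ ln(1 − 2Q).
1 − 2P − Q = 0.64, giving −½ ln(0.64) = 0.223144.
1 − 2Q = 0.92, giving −¼ ln(0.92) = 0.020845.
d = 0.223144 + 0.020845 = 0.243989.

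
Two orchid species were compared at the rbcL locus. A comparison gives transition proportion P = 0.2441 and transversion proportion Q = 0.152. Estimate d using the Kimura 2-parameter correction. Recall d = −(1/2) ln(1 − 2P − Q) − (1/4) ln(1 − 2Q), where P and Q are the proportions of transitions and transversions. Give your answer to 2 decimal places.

Under the Kimura two-parameter model, d = −½ ln(1 − 2P − Q) − ¼ ln(1 − 2Q).
1 − 2P − Q = 0.3598, giving −½ ln(0.3598) = 0.511103.
1 − 2Q = 0.696, giving −¼ ln(0.696) = 0.090601.
d = 0.511103 + 0.090601 = 0.601704.

0.60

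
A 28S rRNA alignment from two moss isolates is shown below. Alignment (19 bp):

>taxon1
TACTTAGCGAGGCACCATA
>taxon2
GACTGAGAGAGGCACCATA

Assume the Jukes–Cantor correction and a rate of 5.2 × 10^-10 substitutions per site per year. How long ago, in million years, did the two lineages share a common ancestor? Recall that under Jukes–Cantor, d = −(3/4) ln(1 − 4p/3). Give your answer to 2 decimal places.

170.47

The sequences differ at 3 of 19 sites (1, 5, 8), so p = 3/19 ≈ 0.157895.
d = −(3/4) ln(1 − 4p/3) = −0.75 ln(1 − 0.210527) = −0.75 ln(0.789473)
  = −0.75 × (-0.236390) = 0.177293 substitutions/site.
Under a molecular clock d = 2μt, so t = d/(2μ) = 0.177293 / (2 × 5.2 × 10^-10) = 170.47 million years.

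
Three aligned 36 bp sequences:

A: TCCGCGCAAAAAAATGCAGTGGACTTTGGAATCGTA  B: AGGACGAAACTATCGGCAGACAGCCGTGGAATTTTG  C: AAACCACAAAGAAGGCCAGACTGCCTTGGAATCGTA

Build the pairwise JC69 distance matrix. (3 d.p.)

d(A,B) = 0.912, d(A,C) = 0.548, d(B,C) = 0.608

A–B: 19/36 sites differ → p ≈ 0.527778, d = −0.75 ln(1 − 0.703704) = 0.912297 ≈ 0.912.
A–C: 14/36 sites differ → p ≈ 0.388889, d = −0.75 ln(1 − 0.518519) = 0.548166 ≈ 0.548.
B–C: 15/36 sites differ → p ≈ 0.416667, d = −0.75 ln(1 − 0.555556) = 0.608198 ≈ 0.608.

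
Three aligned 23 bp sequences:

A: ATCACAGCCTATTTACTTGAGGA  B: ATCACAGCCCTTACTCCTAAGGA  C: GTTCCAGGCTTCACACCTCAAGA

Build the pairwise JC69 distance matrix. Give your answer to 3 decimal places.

A–B: 7/23 sites differ → p ≈ 0.304348, d = −0.75 ln(1 − 0.405797) = 0.390401 ≈ 0.390.
A–C: 11/23 sites differ → p ≈ 0.478261, d = −0.75 ln(1 − 0.637681) = 0.761423 ≈ 0.761.
B–C: 9/23 sites differ → p ≈ 0.391304, d = −0.75 ln(1 − 0.521739) = 0.553199 ≈ 0.553.

d(A,B) = 0.390, d(A,C) = 0.761, d(B,C) = 0.553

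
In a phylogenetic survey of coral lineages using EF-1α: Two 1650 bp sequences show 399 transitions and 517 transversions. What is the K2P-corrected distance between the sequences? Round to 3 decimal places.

1.044

P = 399/1650 ≈ 0.241818 and Q = 517/1650 ≈ 0.313333.
Under the Kimura two-parameter model, d = −½ ln(1 − 2P − Q) − ¼ ln(1 − 2Q).
1 − 2P − Q = 0.203031, giving −½ ln(0.203031) = 0.797198.
1 − 2Q = 0.373334, giving −¼ ln(0.373334) = 0.246320.
d = 0.797198 + 0.246320 = 1.043518.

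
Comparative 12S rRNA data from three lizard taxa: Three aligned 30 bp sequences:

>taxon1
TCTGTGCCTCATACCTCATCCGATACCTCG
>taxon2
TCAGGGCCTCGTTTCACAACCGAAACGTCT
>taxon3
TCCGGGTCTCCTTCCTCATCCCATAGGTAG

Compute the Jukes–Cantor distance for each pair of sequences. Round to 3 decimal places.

d(taxon1,taxon2) = 0.441, d(taxon1,taxon3) = 0.383, d(taxon2,taxon3) = 0.503

taxon1–taxon2: 10/30 sites differ → p ≈ 0.333333, d = −0.75 ln(1 − 0.444444) = 0.440839 ≈ 0.441.
taxon1–taxon3: 9/30 sites differ → p = 0.3, d = −0.75 ln(1 − 0.4) = 0.383119 ≈ 0.383.
taxon2–taxon3: 11/30 sites differ → p ≈ 0.366667, d = −0.75 ln(1 − 0.488889) = 0.503376 ≈ 0.503.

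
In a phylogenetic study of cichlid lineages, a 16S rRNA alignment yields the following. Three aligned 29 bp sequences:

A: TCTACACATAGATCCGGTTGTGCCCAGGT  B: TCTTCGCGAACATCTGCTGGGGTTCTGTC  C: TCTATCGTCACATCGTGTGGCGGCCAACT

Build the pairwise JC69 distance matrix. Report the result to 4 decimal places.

A–B: 14/29 sites differ → p ≈ 0.482759, d = −0.75 ln(1 − 0.643679) = 0.773942 ≈ 0.7739.
A–C: 13/29 sites differ → p ≈ 0.448276, d = −0.75 ln(1 − 0.597701) = 0.682920 ≈ 0.6829.
B–C: 16/29 sites differ → p ≈ 0.551724, d = −0.75 ln(1 − 0.735632) = 0.997810 ≈ 0.9978.

d(A,B) = 0.7739, d(A,C) = 0.6829, d(B,C) = 0.9978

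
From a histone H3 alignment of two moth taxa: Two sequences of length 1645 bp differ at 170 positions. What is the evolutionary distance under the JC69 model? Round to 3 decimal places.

0.111

p = 170/1645 ≈ 0.103343.
d = −(3/4) ln(1 − 4p/3) = −0.75 ln(1 − 0.137791) = −0.75 ln(0.862209)
  = −0.75 × (-0.148258) = 0.111194 substitutions/site.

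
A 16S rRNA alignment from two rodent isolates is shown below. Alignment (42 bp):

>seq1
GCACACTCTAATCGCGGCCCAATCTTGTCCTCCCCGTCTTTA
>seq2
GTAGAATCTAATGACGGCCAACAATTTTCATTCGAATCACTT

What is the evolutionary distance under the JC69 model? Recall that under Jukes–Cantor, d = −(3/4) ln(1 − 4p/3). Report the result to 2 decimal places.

0.64

The sequences differ at 18 of 42 sites, so p = 18/42 ≈ 0.428571.
d = −(3/4) ln(1 − 4p/3) = −0.75 ln(1 − 0.571428) = −0.75 ln(0.428572)
  = −0.75 × (-0.847297) = 0.635473 substitutions/site.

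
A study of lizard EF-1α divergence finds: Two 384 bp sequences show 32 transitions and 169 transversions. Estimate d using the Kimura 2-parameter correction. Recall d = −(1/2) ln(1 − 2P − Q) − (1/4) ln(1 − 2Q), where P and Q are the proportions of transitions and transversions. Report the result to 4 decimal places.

0.9972

P = 32/384 ≈ 0.083333 and Q = 169/384 ≈ 0.440104.
Under the Kimura two-parameter model, d = −½ ln(1 − 2P − Q) − ¼ ln(1 − 2Q).
1 − 2P − Q = 0.39323, giving −½ ln(0.39323) = 0.466680.
1 − 2Q = 0.119792, giving −¼ ln(0.119792) = 0.530500.
d = 0.466680 + 0.530500 = 0.997180.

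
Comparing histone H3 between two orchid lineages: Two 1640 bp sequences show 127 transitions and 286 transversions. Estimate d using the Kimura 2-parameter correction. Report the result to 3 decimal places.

P = 127/1640 ≈ 0.077439 and Q = 286/1640 ≈ 0.17439.
Under the Kimura two-parameter model, d = −½ ln(1 − 2P − Q) − ¼ ln(1 − 2Q).
1 − 2P − Q = 0.670732, giving −½ ln(0.670732) = 0.199693.
1 − 2Q = 0.65122, giving −¼ ln(0.65122) = 0.107227.
d = 0.199693 + 0.107227 = 0.306920.

0.307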